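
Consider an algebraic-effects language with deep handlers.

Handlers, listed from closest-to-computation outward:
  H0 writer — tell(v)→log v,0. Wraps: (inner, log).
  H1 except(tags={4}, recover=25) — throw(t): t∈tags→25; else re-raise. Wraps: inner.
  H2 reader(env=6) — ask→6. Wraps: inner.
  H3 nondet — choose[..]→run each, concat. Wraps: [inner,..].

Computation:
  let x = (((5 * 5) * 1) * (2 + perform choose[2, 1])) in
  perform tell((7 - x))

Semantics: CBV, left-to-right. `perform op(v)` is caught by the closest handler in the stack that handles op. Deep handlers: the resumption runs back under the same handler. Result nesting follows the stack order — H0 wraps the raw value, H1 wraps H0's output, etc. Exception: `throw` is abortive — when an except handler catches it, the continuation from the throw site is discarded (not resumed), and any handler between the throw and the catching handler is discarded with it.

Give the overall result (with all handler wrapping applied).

Answer: [(0, (-93)), (0, (-68))]

Step-by-step:
choose[2, 1] @ H3
  branch[0] choose=2:
    tell(-93) @ H0 ⇒ log+=-93
    H0 returns (0, (-93))
    H1 returns (0, (-93))
    H2 returns (0, (-93))
    H3 returns [(0, (-93))]
  branch[1] choose=1:
    tell(-68) @ H0 ⇒ log+=-68
    H0 returns (0, (-68))
    H1 returns (0, (-68))
    H2 returns (0, (-68))
    H3 returns [(0, (-68))]
= [(0, (-93)), (0, (-68))]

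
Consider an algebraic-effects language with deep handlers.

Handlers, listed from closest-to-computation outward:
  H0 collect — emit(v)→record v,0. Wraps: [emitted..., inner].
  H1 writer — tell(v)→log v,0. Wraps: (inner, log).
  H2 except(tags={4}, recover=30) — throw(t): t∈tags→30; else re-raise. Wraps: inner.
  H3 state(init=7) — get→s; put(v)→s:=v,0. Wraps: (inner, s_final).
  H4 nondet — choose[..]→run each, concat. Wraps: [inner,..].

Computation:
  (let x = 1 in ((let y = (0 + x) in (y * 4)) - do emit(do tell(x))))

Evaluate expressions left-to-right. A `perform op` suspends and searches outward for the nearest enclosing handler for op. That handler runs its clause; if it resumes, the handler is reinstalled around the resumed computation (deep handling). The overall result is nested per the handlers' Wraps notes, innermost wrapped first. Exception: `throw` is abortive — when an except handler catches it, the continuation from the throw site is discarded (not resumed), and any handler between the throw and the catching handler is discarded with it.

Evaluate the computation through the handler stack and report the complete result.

Answer: [(([0, 4], (1)), 7)]

Working:
tell(1) @ H1 ⇒ log+=1
emit(0) @ H0 ⇒ out+=0
H0 returns [0, 4]
H1 returns ([0, 4], (1))
H2 returns ([0, 4], (1))
H3 returns (([0, 4], (1)), 7)
H4 returns [(([0, 4], (1)), 7)]
= [(([0, 4], (1)), 7)]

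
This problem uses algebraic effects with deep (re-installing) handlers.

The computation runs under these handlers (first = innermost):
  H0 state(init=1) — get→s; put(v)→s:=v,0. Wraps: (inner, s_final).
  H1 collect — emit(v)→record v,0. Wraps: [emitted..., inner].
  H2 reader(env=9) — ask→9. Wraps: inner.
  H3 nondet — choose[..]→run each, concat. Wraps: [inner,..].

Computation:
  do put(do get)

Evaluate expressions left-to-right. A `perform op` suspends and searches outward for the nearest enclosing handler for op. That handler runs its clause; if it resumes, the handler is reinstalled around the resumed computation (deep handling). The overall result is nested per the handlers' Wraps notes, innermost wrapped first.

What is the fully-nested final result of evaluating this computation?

Answer: [[(0, 1)]]

Working:
get @ H0 ⇒ 1
put(1) @ H0 ⇒ s:=1
H0 returns (0, 1)
H1 returns [(0, 1)]
H2 returns [(0, 1)]
H3 returns [[(0, 1)]]
= [[(0, 1)]]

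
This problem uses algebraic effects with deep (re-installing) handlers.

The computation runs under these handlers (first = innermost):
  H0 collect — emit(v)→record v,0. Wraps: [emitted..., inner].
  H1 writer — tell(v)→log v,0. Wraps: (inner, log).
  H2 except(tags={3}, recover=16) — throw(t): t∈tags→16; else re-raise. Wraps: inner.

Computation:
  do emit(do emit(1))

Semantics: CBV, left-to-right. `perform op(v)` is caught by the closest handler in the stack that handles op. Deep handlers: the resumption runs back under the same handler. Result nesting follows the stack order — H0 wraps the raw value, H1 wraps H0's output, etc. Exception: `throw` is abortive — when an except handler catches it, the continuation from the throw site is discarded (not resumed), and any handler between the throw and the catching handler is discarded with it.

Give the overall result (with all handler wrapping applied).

Working:
emit(1) @ H0 ⇒ out+=1
emit(0) @ H0 ⇒ out+=0
H0 returns [1, 0, 0]
H1 returns ([1, 0, 0], ())
H2 returns ([1, 0, 0], ())
= ([1, 0, 0], ())

Answer: ([1, 0, 0], ())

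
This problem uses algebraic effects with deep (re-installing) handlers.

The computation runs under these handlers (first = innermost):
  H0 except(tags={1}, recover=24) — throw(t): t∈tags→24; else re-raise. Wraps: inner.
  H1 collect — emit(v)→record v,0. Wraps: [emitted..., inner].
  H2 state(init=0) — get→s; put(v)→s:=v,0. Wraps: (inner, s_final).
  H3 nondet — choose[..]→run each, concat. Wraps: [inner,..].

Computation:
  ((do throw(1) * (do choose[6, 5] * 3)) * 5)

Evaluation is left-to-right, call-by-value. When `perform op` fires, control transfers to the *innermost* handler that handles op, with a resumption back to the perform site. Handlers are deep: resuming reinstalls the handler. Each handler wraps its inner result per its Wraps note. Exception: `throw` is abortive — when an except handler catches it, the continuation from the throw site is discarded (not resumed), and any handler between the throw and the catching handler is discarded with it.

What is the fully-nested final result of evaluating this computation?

Answer: [([24], 0)]

Evaluation trace:
throw(1) @ H0 caught ⇒ 24
H1 returns [24]
H2 returns ([24], 0)
H3 returns [([24], 0)]
= [([24], 0)]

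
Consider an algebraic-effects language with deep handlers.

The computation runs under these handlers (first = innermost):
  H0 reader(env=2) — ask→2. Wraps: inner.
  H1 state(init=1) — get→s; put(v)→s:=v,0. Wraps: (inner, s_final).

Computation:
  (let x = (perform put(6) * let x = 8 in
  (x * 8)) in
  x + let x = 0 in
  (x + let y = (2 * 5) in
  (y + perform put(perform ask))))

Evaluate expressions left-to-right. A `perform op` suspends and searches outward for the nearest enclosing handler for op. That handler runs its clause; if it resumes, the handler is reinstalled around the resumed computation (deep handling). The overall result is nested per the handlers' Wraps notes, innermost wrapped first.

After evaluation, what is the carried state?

Step-by-step:
put(6) @ H1 ⇒ s:=6
ask @ H0 ⇒ 2
put(2) @ H1 ⇒ s:=2
H0 returns 10
H1 returns (10, 2)
= (10, 2)

Answer: 2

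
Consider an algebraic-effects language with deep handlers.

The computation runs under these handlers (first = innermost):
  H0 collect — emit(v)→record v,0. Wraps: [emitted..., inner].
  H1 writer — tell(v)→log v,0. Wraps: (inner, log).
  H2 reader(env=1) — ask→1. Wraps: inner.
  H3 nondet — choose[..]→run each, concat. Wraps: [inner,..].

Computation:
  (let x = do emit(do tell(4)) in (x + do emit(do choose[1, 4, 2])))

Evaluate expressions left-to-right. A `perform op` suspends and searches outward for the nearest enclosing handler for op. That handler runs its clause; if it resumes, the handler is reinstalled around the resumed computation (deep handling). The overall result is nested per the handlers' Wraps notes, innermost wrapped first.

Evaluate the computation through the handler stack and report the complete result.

Evaluation trace:
tell(4) @ H1 ⇒ log+=4
emit(0) @ H0 ⇒ out+=0
choose[1, 4, 2] @ H3
  branch[0] choose=1:
    emit(1) @ H0 ⇒ out+=1
    H0 returns [0, 1, 0]
    H1 returns ([0, 1, 0], (4))
    H2 returns ([0, 1, 0], (4))
    H3 returns [([0, 1, 0], (4))]
  branch[1] choose=4:
    emit(4) @ H0 ⇒ out+=4
    H0 returns [0, 4, 0]
    H1 returns ([0, 4, 0], (4))
    H2 returns ([0, 4, 0], (4))
    H3 returns [([0, 4, 0], (4))]
  branch[2] choose=2:
    emit(2) @ H0 ⇒ out+=2
    H0 returns [0, 2, 0]
    H1 returns ([0, 2, 0], (4))
    H2 returns ([0, 2, 0], (4))
    H3 returns [([0, 2, 0], (4))]
= [([0, 1, 0], (4)), ([0, 4, 0], (4)), ([0, 2, 0], (4))]

Answer: [([0, 1, 0], (4)), ([0, 4, 0], (4)), ([0, 2, 0], (4))]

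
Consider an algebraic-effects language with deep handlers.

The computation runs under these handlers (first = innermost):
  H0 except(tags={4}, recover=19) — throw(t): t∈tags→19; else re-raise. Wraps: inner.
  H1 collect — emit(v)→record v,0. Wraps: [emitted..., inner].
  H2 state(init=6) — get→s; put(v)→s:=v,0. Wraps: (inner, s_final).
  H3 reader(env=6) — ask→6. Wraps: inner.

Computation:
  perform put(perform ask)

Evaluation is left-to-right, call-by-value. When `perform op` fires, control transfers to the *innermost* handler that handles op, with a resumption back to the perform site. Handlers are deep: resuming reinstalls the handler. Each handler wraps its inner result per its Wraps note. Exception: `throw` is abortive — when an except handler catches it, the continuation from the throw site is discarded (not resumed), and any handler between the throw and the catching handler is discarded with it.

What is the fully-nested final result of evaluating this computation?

Answer: ([0], 6)

Evaluation trace:
ask @ H3 ⇒ 6
put(6) @ H2 ⇒ s:=6
H0 returns 0
H1 returns [0]
H2 returns ([0], 6)
H3 returns ([0], 6)
= ([0], 6)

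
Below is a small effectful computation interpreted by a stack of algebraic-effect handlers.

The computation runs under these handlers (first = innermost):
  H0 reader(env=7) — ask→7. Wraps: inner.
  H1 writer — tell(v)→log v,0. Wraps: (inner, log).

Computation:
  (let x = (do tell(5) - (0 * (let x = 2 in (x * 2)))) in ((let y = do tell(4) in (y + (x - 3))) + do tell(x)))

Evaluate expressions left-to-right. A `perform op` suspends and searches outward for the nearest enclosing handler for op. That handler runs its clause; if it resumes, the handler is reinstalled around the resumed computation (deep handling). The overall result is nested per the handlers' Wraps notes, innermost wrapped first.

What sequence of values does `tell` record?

Answer: (5, 4, 0)

Step-by-step:
tell(5) @ H1 ⇒ log+=5
tell(4) @ H1 ⇒ log+=4
tell(0) @ H1 ⇒ log+=0
H0 returns -3
H1 returns (-3, (5, 4, 0))
= (-3, (5, 4, 0))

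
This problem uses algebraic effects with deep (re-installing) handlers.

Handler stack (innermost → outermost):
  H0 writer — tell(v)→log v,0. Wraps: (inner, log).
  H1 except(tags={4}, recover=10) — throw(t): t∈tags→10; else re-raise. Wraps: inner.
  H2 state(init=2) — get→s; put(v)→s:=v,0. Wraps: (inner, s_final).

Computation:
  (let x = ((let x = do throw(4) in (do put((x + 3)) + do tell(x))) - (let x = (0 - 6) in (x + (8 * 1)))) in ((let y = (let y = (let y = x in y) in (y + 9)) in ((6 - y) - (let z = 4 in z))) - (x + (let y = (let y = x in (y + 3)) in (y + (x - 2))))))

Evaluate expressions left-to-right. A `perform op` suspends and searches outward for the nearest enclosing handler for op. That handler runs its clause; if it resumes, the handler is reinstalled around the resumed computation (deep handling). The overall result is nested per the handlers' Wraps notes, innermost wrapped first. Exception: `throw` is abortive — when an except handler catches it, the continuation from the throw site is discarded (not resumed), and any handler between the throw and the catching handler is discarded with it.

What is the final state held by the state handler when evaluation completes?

Answer: 2

Evaluation trace:
throw(4) @ H1 caught ⇒ 10
H2 returns (10, 2)
= (10, 2)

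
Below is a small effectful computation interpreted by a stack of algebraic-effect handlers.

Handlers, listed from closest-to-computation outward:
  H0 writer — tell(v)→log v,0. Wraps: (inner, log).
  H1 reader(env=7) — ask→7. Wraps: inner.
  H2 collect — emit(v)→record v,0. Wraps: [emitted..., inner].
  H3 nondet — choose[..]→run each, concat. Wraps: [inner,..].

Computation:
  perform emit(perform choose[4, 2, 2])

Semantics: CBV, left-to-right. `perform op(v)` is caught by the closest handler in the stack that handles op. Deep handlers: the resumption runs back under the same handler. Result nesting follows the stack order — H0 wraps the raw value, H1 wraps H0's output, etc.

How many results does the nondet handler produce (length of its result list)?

Working:
choose[4, 2, 2] @ H3
  branch[0] choose=4:
    emit(4) @ H2 ⇒ out+=4
    H0 returns (0, ())
    H1 returns (0, ())
    H2 returns [4, (0, ())]
    H3 returns [[4, (0, ())]]
  branch[1] choose=2:
    emit(2) @ H2 ⇒ out+=2
    H0 returns (0, ())
    H1 returns (0, ())
    H2 returns [2, (0, ())]
    H3 returns [[2, (0, ())]]
  branch[2] choose=2:
    emit(2) @ H2 ⇒ out+=2
    H0 returns (0, ())
    H1 returns (0, ())
    H2 returns [2, (0, ())]
    H3 returns [[2, (0, ())]]
= [[4, (0, ())], [2, (0, ())], [2, (0, ())]]

Answer: 3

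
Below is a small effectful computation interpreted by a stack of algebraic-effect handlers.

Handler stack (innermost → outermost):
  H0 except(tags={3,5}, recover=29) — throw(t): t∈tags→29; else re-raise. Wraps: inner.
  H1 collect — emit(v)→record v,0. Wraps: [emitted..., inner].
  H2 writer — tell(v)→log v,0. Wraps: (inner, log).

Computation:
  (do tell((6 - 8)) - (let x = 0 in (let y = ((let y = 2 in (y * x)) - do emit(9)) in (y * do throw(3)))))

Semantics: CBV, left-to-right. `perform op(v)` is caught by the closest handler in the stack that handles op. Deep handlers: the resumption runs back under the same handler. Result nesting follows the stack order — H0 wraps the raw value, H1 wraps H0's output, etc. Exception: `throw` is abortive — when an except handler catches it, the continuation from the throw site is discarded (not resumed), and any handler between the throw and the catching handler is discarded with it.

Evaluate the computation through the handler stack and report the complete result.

Answer: ([9, 29], (-2))

Step-by-step:
tell(-2) @ H2 ⇒ log+=-2
emit(9) @ H1 ⇒ out+=9
throw(3) @ H0 caught ⇒ 29
H1 returns [9, 29]
H2 returns ([9, 29], (-2))
= ([9, 29], (-2))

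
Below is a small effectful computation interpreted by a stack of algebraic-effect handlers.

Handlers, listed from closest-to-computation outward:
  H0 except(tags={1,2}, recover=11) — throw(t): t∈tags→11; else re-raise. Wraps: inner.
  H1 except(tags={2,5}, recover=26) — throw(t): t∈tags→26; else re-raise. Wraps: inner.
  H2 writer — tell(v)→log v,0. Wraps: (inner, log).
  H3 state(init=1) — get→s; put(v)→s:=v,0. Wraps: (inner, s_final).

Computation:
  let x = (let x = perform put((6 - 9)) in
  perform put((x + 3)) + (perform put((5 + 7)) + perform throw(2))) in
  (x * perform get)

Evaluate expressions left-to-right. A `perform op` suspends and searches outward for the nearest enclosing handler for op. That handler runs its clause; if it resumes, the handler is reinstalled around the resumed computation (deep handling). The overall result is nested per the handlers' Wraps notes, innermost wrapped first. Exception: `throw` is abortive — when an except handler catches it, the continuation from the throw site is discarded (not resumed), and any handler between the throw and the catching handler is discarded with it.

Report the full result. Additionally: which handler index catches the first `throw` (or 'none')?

Working:
put(-3) @ H3 ⇒ s:=-3
put(3) @ H3 ⇒ s:=3
put(12) @ H3 ⇒ s:=12
throw(2) @ H0 caught ⇒ 11
H1 returns 11
H2 returns (11, ())
H3 returns ((11, ()), 12)
= ((11, ()), 12)

Answer: ((11, ()), 12) ; first throw caught by: H0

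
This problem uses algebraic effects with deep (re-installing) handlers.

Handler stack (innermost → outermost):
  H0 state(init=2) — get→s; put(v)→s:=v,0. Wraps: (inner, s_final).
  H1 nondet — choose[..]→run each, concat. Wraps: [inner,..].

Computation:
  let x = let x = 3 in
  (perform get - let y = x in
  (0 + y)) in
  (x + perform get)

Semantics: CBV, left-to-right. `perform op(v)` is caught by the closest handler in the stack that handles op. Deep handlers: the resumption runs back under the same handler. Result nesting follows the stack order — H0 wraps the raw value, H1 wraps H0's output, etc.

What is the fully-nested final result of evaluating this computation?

Working:
get @ H0 ⇒ 2
get @ H0 ⇒ 2
H0 returns (1, 2)
H1 returns [(1, 2)]
= [(1, 2)]

Answer: [(1, 2)]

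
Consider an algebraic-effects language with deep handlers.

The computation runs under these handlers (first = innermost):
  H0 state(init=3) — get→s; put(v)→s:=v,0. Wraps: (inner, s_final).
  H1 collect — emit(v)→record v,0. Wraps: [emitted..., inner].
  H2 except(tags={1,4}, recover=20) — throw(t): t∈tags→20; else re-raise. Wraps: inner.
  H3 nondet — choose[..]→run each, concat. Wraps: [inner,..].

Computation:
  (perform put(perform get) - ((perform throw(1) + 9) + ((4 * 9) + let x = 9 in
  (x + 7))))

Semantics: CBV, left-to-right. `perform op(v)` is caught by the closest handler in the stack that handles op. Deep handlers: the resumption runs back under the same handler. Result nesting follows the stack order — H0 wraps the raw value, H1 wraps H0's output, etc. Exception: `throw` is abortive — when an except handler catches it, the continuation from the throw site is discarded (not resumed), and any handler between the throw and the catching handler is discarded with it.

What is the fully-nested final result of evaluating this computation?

Working:
get @ H0 ⇒ 3
put(3) @ H0 ⇒ s:=3
throw(1) @ H2 caught ⇒ 20
H3 returns [20]
= [20]

Answer: [20]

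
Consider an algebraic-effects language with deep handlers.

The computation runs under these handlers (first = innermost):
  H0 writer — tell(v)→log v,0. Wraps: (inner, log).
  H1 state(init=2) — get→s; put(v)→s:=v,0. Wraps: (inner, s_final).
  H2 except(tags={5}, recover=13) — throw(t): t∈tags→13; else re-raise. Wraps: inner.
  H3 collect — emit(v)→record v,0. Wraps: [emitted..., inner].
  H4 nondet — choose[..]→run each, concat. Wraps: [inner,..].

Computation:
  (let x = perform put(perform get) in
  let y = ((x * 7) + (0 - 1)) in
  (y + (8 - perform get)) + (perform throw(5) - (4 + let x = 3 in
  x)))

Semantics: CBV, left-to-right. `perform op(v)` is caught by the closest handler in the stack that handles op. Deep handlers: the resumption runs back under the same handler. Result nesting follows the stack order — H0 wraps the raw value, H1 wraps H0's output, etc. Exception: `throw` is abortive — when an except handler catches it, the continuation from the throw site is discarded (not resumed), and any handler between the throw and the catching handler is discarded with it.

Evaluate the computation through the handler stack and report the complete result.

Answer: [[13]]

Evaluation trace:
get @ H1 ⇒ 2
put(2) @ H1 ⇒ s:=2
get @ H1 ⇒ 2
throw(5) @ H2 caught ⇒ 13
H3 returns [13]
H4 returns [[13]]
= [[13]]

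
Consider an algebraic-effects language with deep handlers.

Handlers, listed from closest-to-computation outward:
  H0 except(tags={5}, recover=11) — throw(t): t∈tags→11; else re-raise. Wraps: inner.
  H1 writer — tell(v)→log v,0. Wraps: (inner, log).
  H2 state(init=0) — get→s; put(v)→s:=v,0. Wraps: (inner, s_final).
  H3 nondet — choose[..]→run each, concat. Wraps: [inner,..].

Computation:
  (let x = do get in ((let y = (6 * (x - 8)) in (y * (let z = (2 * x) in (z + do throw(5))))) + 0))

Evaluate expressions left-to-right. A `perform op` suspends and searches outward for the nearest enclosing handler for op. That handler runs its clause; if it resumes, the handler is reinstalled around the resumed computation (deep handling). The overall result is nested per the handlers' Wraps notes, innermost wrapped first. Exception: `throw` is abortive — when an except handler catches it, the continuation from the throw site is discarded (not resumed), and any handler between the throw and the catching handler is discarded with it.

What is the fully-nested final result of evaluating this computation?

Working:
get @ H2 ⇒ 0
throw(5) @ H0 caught ⇒ 11
H1 returns (11, ())
H2 returns ((11, ()), 0)
H3 returns [((11, ()), 0)]
= [((11, ()), 0)]

Answer: [((11, ()), 0)]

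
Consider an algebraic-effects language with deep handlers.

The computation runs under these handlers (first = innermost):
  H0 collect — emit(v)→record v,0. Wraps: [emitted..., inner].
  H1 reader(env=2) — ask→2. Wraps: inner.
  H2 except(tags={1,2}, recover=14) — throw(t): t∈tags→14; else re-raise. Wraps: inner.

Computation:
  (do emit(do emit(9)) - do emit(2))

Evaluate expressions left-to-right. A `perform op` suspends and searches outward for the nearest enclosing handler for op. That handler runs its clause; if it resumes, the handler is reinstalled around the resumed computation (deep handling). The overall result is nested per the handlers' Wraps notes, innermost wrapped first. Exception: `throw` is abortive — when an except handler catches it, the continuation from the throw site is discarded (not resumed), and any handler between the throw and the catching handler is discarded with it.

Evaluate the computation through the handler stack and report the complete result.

Step-by-step:
emit(9) @ H0 ⇒ out+=9
emit(0) @ H0 ⇒ out+=0
emit(2) @ H0 ⇒ out+=2
H0 returns [9, 0, 2, 0]
H1 returns [9, 0, 2, 0]
H2 returns [9, 0, 2, 0]
= [9, 0, 2, 0]

Answer: [9, 0, 2, 0]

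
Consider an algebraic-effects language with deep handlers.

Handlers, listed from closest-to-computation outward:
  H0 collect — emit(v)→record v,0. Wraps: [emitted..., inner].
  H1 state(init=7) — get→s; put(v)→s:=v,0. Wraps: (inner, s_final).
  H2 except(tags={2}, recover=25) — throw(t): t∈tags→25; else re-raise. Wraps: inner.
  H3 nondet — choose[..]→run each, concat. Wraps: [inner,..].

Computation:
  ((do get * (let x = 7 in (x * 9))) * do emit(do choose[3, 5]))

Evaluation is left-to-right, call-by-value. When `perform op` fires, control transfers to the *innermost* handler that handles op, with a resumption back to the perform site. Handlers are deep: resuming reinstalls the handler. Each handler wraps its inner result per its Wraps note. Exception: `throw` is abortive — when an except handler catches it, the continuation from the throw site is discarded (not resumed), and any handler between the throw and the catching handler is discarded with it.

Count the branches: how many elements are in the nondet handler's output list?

Answer: 2

Step-by-step:
get @ H1 ⇒ 7
choose[3, 5] @ H3
  branch[0] choose=3:
    emit(3) @ H0 ⇒ out+=3
    H0 returns [3, 0]
    H1 returns ([3, 0], 7)
    H2 returns ([3, 0], 7)
    H3 returns [([3, 0], 7)]
  branch[1] choose=5:
    emit(5) @ H0 ⇒ out+=5
    H0 returns [5, 0]
    H1 returns ([5, 0], 7)
    H2 returns ([5, 0], 7)
    H3 returns [([5, 0], 7)]
= [([3, 0], 7), ([5, 0], 7)]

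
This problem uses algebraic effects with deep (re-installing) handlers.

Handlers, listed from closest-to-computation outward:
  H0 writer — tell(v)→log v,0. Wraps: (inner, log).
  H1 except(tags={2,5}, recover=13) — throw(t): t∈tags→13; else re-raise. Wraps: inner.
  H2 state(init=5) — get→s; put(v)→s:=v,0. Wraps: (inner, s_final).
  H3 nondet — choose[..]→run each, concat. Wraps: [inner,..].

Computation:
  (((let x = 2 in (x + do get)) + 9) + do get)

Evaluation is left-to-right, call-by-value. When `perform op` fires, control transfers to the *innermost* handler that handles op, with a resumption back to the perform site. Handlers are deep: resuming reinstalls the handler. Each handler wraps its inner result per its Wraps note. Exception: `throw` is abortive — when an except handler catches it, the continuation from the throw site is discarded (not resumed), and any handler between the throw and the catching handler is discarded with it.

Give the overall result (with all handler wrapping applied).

Working:
get @ H2 ⇒ 5
get @ H2 ⇒ 5
H0 returns (21, ())
H1 returns (21, ())
H2 returns ((21, ()), 5)
H3 returns [((21, ()), 5)]
= [((21, ()), 5)]

Answer: [((21, ()), 5)]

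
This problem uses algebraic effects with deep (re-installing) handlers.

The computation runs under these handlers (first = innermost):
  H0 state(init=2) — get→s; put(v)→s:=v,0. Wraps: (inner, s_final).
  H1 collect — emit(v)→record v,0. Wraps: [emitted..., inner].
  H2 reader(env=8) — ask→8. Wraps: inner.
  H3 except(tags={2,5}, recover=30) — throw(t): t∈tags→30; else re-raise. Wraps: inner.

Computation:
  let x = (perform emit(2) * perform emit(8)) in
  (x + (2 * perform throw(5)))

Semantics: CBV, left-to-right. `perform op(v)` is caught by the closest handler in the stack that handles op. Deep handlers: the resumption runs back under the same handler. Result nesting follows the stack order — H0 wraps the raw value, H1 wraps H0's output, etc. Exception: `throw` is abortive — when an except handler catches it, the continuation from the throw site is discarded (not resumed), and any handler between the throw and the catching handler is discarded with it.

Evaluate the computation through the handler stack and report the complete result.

Answer: 30

Evaluation trace:
emit(2) @ H1 ⇒ out+=2
emit(8) @ H1 ⇒ out+=8
throw(5) @ H3 caught ⇒ 30
= 30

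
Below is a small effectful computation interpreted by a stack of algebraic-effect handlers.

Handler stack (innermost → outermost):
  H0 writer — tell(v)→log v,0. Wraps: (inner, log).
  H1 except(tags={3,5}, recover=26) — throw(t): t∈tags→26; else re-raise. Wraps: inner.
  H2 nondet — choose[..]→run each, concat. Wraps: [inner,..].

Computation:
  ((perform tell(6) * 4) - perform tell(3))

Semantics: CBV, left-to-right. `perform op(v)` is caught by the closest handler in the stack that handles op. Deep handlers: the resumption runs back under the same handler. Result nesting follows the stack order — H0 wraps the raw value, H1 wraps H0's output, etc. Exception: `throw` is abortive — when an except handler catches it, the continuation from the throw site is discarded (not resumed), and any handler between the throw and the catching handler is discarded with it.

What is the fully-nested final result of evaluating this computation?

Step-by-step:
tell(6) @ H0 ⇒ log+=6
tell(3) @ H0 ⇒ log+=3
H0 returns (0, (6, 3))
H1 returns (0, (6, 3))
H2 returns [(0, (6, 3))]
= [(0, (6, 3))]

Answer: [(0, (6, 3))]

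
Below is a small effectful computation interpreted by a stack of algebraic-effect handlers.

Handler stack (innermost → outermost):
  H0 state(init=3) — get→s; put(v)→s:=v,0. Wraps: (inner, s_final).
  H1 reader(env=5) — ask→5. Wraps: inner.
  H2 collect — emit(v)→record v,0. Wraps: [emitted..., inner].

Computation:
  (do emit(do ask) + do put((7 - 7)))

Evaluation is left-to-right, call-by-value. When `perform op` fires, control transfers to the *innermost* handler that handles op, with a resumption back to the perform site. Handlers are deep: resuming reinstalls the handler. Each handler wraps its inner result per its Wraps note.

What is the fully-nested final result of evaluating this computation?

Answer: [5, (0, 0)]

Working:
ask @ H1 ⇒ 5
emit(5) @ H2 ⇒ out+=5
put(0) @ H0 ⇒ s:=0
H0 returns (0, 0)
H1 returns (0, 0)
H2 returns [5, (0, 0)]
= [5, (0, 0)]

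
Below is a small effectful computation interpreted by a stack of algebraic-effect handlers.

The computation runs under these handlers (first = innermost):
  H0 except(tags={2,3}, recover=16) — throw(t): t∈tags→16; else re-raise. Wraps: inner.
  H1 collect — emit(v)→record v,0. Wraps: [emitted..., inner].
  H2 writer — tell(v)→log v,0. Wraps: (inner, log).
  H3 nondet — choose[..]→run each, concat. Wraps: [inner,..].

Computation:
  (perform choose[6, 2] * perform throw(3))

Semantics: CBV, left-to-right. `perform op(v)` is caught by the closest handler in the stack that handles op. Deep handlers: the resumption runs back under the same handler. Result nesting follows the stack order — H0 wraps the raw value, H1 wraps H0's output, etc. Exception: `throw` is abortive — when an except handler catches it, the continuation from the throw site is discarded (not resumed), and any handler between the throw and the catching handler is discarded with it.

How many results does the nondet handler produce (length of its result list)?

Step-by-step:
choose[6, 2] @ H3
  branch[0] choose=6:
    throw(3) @ H0 caught ⇒ 16
    H1 returns [16]
    H2 returns ([16], ())
    H3 returns [([16], ())]
  branch[1] choose=2:
    throw(3) @ H0 caught ⇒ 16
    H1 returns [16]
    H2 returns ([16], ())
    H3 returns [([16], ())]
= [([16], ()), ([16], ())]

Answer: 2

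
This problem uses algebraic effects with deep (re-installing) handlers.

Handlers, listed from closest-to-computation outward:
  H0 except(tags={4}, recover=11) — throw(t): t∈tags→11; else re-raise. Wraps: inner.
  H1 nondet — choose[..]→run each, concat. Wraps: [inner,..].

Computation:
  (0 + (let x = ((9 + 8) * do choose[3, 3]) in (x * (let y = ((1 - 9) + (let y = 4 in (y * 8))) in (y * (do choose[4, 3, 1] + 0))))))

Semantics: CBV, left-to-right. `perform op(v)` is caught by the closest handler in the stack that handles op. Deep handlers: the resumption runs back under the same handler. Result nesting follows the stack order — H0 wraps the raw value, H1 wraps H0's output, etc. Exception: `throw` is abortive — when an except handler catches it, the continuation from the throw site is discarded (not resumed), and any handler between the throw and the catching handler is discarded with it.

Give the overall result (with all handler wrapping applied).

Answer: [4896, 3672, 1224, 4896, 3672, 1224]

Working:
choose[3, 3] @ H1
  branch[0] choose=3:
    choose[4, 3, 1] @ H1
      branch[0] choose=4:
        H0 returns 4896
        H1 returns [4896]
      branch[1] choose=3:
        H0 returns 3672
        H1 returns [3672]
      branch[2] choose=1:
        H0 returns 1224
        H1 returns [1224]
  branch[1] choose=3:
    choose[4, 3, 1] @ H1
      branch[0] choose=4:
        H0 returns 4896
        H1 returns [4896]
      branch[1] choose=3:
        H0 returns 3672
        H1 returns [3672]
      branch[2] choose=1:
        H0 returns 1224
        H1 returns [1224]
= [4896, 3672, 1224, 4896, 3672, 1224]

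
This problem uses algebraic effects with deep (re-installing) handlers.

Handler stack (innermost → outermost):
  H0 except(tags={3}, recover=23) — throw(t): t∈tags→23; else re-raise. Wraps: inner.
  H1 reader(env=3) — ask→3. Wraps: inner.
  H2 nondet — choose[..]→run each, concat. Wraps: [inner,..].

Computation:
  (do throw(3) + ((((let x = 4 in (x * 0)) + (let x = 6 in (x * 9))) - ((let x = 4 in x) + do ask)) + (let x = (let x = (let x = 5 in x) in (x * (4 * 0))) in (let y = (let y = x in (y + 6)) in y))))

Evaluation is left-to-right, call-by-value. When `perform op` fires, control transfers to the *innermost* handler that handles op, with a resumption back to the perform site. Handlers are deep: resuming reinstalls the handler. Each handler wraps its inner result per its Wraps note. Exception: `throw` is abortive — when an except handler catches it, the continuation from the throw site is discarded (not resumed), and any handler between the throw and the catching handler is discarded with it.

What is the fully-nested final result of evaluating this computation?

Working:
throw(3) @ H0 caught ⇒ 23
H1 returns 23
H2 returns [23]
= [23]

Answer: [23]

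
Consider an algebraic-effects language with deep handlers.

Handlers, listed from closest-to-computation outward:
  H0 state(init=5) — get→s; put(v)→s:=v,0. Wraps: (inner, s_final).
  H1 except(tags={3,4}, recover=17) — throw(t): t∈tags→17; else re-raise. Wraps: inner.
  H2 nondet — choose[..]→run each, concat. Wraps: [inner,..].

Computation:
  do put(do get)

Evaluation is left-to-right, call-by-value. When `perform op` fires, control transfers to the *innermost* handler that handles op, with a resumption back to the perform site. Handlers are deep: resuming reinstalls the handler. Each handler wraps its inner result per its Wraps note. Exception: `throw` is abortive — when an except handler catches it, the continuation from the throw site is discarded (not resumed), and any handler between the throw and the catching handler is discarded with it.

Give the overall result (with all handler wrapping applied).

Step-by-step:
get @ H0 ⇒ 5
put(5) @ H0 ⇒ s:=5
H0 returns (0, 5)
H1 returns (0, 5)
H2 returns [(0, 5)]
= [(0, 5)]

Answer: [(0, 5)]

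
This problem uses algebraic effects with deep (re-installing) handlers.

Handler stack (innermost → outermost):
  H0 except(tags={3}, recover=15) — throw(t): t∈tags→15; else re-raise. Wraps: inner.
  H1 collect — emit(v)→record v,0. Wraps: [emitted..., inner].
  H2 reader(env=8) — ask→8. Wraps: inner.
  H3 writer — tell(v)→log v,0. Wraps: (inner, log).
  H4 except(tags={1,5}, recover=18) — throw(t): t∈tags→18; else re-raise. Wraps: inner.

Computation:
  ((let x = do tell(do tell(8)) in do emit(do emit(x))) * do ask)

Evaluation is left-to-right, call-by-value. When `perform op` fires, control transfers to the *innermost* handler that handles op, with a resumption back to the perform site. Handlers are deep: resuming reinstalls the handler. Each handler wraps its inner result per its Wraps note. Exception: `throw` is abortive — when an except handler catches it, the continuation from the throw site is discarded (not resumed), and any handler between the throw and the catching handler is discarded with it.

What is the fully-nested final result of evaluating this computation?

Working:
tell(8) @ H3 ⇒ log+=8
tell(0) @ H3 ⇒ log+=0
emit(0) @ H1 ⇒ out+=0
emit(0) @ H1 ⇒ out+=0
ask @ H2 ⇒ 8
H0 returns 0
H1 returns [0, 0, 0]
H2 returns [0, 0, 0]
H3 returns ([0, 0, 0], (8, 0))
H4 returns ([0, 0, 0], (8, 0))
= ([0, 0, 0], (8, 0))

Answer: ([0, 0, 0], (8, 0))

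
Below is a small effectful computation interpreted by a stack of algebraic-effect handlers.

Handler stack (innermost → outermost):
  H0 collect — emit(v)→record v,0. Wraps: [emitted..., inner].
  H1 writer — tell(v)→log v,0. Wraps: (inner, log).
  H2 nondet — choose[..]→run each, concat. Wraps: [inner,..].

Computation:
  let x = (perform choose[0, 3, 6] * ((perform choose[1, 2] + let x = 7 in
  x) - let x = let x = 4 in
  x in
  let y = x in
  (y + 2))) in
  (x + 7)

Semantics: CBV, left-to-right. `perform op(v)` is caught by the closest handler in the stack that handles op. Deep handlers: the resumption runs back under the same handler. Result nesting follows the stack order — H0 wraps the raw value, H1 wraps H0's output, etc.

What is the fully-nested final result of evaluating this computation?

Working:
choose[0, 3, 6] @ H2
  branch[0] choose=0:
    choose[1, 2] @ H2
      branch[0] choose=1:
        H0 returns [7]
        H1 returns ([7], ())
        H2 returns [([7], ())]
      branch[1] choose=2:
        H0 returns [7]
        H1 returns ([7], ())
        H2 returns [([7], ())]
  branch[1] choose=3:
    choose[1, 2] @ H2
      branch[0] choose=1:
        H0 returns [13]
        H1 returns ([13], ())
        H2 returns [([13], ())]
      branch[1] choose=2:
        H0 returns [16]
        H1 returns ([16], ())
        H2 returns [([16], ())]
  branch[2] choose=6:
    choose[1, 2] @ H2
      branch[0] choose=1:
        H0 returns [19]
        H1 returns ([19], ())
        H2 returns [([19], ())]
      branch[1] choose=2:
        H0 returns [25]
        H1 returns ([25], ())
        H2 returns [([25], ())]
= [([7], ()), ([7], ()), ([13], ()), ([16], ()), ([19], ()), ([25], ())]

Answer: [([7], ()), ([7], ()), ([13], ()), ([16], ()), ([19], ()), ([25], ())]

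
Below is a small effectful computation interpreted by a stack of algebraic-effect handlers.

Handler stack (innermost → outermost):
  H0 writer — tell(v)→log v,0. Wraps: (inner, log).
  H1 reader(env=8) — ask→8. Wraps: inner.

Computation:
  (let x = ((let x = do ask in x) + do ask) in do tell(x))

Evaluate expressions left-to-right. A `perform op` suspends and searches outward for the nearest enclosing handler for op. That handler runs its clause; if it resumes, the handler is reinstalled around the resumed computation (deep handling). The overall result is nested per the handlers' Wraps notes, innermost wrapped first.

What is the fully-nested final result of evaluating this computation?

Answer: (0, (16))

Working:
ask @ H1 ⇒ 8
ask @ H1 ⇒ 8
tell(16) @ H0 ⇒ log+=16
H0 returns (0, (16))
H1 returns (0, (16))
= (0, (16))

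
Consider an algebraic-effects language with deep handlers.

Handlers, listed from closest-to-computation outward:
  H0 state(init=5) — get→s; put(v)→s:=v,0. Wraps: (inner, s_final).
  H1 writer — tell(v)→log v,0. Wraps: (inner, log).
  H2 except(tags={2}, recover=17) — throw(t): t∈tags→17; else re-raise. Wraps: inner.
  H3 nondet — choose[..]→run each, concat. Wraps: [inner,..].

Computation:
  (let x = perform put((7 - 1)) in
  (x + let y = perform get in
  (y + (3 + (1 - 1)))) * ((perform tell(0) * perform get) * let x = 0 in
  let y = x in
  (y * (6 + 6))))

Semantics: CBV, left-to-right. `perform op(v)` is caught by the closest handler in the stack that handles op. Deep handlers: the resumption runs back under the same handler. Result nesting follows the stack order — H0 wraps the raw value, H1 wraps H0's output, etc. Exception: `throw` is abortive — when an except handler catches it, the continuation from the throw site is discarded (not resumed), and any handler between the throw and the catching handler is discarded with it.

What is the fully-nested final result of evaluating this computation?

Answer: [((0, 6), (0))]

Working:
put(6) @ H0 ⇒ s:=6
get @ H0 ⇒ 6
tell(0) @ H1 ⇒ log+=0
get @ H0 ⇒ 6
H0 returns (0, 6)
H1 returns ((0, 6), (0))
H2 returns ((0, 6), (0))
H3 returns [((0, 6), (0))]
= [((0, 6), (0))]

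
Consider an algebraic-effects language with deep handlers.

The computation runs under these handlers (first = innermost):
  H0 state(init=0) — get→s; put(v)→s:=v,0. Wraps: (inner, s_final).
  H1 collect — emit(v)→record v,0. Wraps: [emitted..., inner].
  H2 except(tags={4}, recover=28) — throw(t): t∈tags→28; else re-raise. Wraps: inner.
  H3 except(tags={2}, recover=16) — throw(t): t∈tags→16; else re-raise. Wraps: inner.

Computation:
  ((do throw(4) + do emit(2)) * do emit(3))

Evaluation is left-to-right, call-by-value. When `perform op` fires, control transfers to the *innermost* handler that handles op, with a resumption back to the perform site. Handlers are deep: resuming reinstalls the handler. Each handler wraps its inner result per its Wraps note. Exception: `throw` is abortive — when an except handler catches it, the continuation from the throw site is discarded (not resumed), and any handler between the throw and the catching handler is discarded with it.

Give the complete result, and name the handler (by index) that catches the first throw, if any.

Answer: 28 ; first throw caught by: H2

Step-by-step:
throw(4) @ H2 caught ⇒ 28
H3 returns 28
= 28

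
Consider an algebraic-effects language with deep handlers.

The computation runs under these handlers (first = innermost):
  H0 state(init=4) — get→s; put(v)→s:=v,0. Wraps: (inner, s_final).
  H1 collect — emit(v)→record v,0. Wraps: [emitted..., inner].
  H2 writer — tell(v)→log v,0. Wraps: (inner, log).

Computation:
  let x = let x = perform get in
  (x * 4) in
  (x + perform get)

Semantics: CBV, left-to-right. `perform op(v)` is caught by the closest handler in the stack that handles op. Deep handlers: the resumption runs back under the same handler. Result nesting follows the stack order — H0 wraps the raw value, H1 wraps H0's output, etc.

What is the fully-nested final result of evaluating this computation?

Answer: ([(20, 4)], ())

Evaluation trace:
get @ H0 ⇒ 4
get @ H0 ⇒ 4
H0 returns (20, 4)
H1 returns [(20, 4)]
H2 returns ([(20, 4)], ())
= ([(20, 4)], ())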